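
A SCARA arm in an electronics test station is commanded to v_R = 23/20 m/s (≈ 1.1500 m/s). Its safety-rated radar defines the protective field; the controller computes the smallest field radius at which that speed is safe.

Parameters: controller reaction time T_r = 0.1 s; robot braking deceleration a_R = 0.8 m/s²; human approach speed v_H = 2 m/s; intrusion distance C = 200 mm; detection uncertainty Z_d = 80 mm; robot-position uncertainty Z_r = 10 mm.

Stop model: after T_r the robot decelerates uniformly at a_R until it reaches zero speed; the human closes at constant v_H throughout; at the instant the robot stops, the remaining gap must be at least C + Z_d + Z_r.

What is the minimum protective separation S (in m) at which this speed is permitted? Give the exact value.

S_min = 13781/3200 m = 4.3066 m

stop time T_s = (23/20)/(4/5) = 1.4375 s
robot in T_r: 1.1500·0.1000 = 0.1150 m
robot covers 1.1500·1.4375 − ½·0.8000·1.4375² = 0.8266 m while stopping
human closes 2.0000·1.5375 = 3.0750 m
margins: 0.2000+0.0800+0.0100 = 0.2900 m
S_min ≈ 0.1150+0.8266+3.0750+0.2900  ⇒  S_min = 13781/3200 m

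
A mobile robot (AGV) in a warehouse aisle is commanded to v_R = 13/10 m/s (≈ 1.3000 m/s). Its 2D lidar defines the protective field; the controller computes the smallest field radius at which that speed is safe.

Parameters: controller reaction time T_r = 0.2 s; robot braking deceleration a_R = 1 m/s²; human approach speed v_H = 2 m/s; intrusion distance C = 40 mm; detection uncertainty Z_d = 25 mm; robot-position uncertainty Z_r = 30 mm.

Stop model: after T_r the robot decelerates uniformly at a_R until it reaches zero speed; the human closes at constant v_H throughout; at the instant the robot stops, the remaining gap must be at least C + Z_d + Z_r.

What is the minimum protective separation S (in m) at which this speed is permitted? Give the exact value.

S_min = 21/5 m = 4.2000 m

braking lasts T_s = (13/10)/1 = 1.3000 s
robot in T_r: 1.3000·0.2000 = 0.2600 m
robot under decel: 1.3000²/(2·1.0000) = 0.8450 m
human over T_r+T_s: 2.0000·(0.2000+1.3000) = 3.0000 m
C+Z_d+Z_r = 0.0400+0.0250+0.0300 = 0.0950 m
S_min ≈ 0.2600+0.8450+3.0000+0.0950  ⇒  S_min = 21/5 m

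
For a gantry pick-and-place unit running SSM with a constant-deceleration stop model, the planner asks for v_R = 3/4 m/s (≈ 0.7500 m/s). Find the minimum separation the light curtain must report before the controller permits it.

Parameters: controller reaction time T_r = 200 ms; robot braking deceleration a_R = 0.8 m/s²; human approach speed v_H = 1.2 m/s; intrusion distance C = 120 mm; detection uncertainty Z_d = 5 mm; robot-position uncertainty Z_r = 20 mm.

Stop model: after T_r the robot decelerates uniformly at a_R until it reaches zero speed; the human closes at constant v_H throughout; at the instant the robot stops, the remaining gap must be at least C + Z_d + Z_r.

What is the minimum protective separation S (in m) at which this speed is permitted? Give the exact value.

stop time T_s = (3/4)/(4/5) = 0.9375 s
robot covers v_R·T_r = 0.7500·0.2000 = 0.1500 m before braking
braking distance = 0.7500²/(2·0.8000) = 0.3516 m
person approaches 1.2000·(0.2000+0.9375) = 1.3650 m
C+Z_d+Z_r = 0.1200+0.0050+0.0200 = 0.1450 m
S_min ≈ 0.1500+0.3516+1.3650+0.1450  ⇒  S_min = 6437/3200 m

S_min = 6437/3200 m = 2.0116 m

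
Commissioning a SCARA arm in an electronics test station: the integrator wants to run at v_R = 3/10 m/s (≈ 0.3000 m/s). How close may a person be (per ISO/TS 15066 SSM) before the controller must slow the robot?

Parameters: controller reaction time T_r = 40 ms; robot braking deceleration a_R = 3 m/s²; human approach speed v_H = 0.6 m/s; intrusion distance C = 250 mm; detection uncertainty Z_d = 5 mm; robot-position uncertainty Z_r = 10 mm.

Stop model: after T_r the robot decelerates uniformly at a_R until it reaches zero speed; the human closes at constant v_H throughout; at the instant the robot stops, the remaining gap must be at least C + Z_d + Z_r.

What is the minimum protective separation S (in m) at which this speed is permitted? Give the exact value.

stop time T_s = (3/10)/3 = 0.1000 s
robot covers v_R·T_r = 0.3000·0.0400 = 0.0120 m before braking
robot covers 0.3000·0.1000 − ½·3.0000·0.1000² = 0.0150 m while stopping
person approaches 0.6000·(0.0400+0.1000) = 0.0840 m
residual clearance needed = 0.2500+0.0050+0.0100 = 0.2650 m
S_min ≈ 0.0120+0.0150+0.0840+0.2650  ⇒  S_min = 47/125 m

S_min = 47/125 m = 0.3760 m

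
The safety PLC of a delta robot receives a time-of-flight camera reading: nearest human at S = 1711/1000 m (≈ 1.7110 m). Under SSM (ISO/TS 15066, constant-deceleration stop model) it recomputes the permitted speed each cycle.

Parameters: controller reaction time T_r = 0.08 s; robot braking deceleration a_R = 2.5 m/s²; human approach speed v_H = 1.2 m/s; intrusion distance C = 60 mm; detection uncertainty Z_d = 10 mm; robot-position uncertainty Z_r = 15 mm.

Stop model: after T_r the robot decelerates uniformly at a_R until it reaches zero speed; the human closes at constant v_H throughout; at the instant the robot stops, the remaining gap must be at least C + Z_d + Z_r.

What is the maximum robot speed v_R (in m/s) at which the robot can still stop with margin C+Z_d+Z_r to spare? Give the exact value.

quadratic (1/5)·v² + (14/25)·v + (-153/100) = 0
  disc = (14/25)² − 4·(1/5)·(-153/100) = 961/625 ; √disc = 31/25
  v_R = (−(14/25) + 31/25) / (2·(1/5)) = 17/10 m/s
check:
stop time T_s = (17/10)/(5/2) = 0.6800 s
robot covers v_R·T_r = 1.7000·0.0800 = 0.1360 m before braking
robot covers 1.7000·0.6800 − ½·2.5000·0.6800² = 0.5780 m while stopping
human closes 1.2000·0.7600 = 0.9120 m
margins: 0.0600+0.0100+0.0150 = 0.0850 m
sum ≈ 0.1360+0.5780+0.9120+0.0850 ≈ 1.7110 m = S ✓

v_R_max = 17/10 m/s = 1.7000 m/s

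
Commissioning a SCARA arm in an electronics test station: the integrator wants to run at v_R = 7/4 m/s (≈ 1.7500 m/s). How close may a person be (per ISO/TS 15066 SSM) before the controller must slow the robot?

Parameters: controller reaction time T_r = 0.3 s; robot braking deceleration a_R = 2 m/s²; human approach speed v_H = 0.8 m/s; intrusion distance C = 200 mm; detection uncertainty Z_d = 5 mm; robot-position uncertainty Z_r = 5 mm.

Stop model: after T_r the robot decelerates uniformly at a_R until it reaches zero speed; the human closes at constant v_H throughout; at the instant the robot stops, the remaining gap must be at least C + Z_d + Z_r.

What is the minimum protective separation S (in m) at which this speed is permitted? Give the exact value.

stop time T_s = (7/4)/2 = 0.8750 s
reaction-phase robot travel = 1.7500·0.3000 = 0.5250 m
robot covers 1.7500·0.8750 − ½·2.0000·0.8750² = 0.7656 m while stopping
human closes 0.8000·1.1750 = 0.9400 m
C+Z_d+Z_r = 0.2000+0.0050+0.0050 = 0.2100 m
S_min ≈ 0.5250+0.7656+0.9400+0.2100  ⇒  S_min = 781/320 m

S_min = 781/320 m = 2.4406 m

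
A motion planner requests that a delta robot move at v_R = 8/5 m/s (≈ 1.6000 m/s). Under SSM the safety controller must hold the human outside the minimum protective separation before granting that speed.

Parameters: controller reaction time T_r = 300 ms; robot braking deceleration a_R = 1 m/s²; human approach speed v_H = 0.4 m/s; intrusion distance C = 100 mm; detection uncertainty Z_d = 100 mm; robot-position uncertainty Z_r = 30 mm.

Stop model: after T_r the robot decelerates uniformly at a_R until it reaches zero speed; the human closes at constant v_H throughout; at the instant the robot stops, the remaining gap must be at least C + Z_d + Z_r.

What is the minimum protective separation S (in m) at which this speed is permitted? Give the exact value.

T_s = v_R/a_R = (8/5)/1 = 1.6000 s
robot covers v_R·T_r = 1.6000·0.3000 = 0.4800 m before braking
robot under decel: 1.6000²/(2·1.0000) = 1.2800 m
human closes 0.4000·1.9000 = 0.7600 m
C+Z_d+Z_r = 0.1000+0.1000+0.0300 = 0.2300 m
S_min ≈ 0.4800+1.2800+0.7600+0.2300  ⇒  S_min = 11/4 m

S_min = 11/4 m = 2.7500 m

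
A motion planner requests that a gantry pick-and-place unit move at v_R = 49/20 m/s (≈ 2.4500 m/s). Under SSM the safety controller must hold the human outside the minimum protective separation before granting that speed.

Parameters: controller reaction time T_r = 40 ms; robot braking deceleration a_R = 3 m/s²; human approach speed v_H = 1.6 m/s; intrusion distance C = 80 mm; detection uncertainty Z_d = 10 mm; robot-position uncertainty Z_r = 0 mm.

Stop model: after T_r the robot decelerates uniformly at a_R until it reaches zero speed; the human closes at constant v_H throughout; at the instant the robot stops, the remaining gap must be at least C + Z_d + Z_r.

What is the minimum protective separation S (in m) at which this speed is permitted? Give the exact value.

S_min = 30709/12000 m = 2.5591 m

braking lasts T_s = (49/20)/3 = 0.8167 s
reaction-phase robot travel = 2.4500·0.0400 = 0.0980 m
robot covers 2.4500·0.8167 − ½·3.0000·0.8167² = 1.0004 m while stopping
human over T_r+T_s: 1.6000·(0.0400+0.8167) = 1.3707 m
margins: 0.0800+0.0100+0.0000 = 0.0900 m
S_min ≈ 0.0980+1.0004+1.3707+0.0900  ⇒  S_min = 30709/12000 m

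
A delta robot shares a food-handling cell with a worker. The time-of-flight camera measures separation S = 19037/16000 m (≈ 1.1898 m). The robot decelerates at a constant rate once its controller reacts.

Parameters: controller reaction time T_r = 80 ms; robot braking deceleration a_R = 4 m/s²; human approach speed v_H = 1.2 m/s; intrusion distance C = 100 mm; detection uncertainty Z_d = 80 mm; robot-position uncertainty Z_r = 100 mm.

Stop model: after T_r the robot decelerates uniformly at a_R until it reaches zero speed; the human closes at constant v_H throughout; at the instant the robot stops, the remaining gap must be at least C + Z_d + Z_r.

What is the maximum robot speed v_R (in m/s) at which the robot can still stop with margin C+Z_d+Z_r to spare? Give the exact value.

collect terms ⇒ (1/8)·v_R² + (19/50)·v_R + (-13021/16000) = 0
  disc = (19/50)² − 4·(1/8)·(-13021/16000) = 88209/160000 ; √disc = 297/400
  v_R = (−(19/50) + 297/400) / (2·(1/8)) = 29/20 m/s
check:
braking lasts T_s = (29/20)/4 = 0.3625 s
robot covers v_R·T_r = 1.4500·0.0800 = 0.1160 m before braking
robot under decel: 1.4500²/(2·4.0000) = 0.2628 m
person approaches 1.2000·(0.0800+0.3625) = 0.5310 m
C+Z_d+Z_r = 0.1000+0.0800+0.1000 = 0.2800 m
sum ≈ 0.1160+0.2628+0.5310+0.2800 ≈ 1.1898 m = S ✓

v_R_max = 29/20 m/s = 1.4500 m/s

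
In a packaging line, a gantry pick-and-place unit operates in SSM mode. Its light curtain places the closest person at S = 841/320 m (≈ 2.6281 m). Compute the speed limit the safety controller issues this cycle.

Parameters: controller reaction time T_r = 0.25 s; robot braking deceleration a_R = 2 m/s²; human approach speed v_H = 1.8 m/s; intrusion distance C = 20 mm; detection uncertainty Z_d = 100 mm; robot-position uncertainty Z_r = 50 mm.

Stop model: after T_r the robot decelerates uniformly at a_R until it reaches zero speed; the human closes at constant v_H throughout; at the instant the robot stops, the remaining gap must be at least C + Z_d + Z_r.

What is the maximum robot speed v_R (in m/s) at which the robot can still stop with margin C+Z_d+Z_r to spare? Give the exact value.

v_R_max = 27/20 m/s = 1.3500 m/s

at the boundary: (1/4)·v² + (23/20)·v + (-3213/1600) = 0
  disc = (23/20)² − 4·(1/4)·(-3213/1600) = 5329/1600 ; √disc = 73/40
  v_R = (−(23/20) + 73/40) / (2·(1/4)) = 27/20 m/s
check:
stop time T_s = (27/20)/2 = 0.6750 s
robot in T_r: 1.3500·0.2500 = 0.3375 m
robot under decel: 1.3500²/(2·2.0000) = 0.4556 m
human closes 1.8000·0.9250 = 1.6650 m
residual clearance needed = 0.0200+0.1000+0.0500 = 0.1700 m
sum ≈ 0.3375+0.4556+1.6650+0.1700 ≈ 2.6281 m = S ✓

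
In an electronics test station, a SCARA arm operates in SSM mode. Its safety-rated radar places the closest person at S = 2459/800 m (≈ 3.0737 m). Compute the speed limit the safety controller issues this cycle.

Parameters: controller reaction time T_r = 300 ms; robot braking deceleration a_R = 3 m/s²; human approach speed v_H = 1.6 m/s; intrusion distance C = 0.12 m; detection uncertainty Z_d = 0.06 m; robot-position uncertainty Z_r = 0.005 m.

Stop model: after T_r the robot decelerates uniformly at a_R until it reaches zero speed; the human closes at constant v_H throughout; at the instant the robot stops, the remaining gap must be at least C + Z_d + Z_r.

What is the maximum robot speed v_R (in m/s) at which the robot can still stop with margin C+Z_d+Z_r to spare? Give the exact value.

collect terms ⇒ (1/6)·v_R² + (5/6)·v_R + (-1927/800) = 0
  disc = (5/6)² − 4·(1/6)·(-1927/800) = 8281/3600 ; √disc = 91/60
  v_R = (−(5/6) + 91/60) / (2·(1/6)) = 41/20 m/s
check:
stop time T_s = (41/20)/3 = 0.6833 s
reaction-phase robot travel = 2.0500·0.3000 = 0.6150 m
robot under decel: 2.0500²/(2·3.0000) = 0.7004 m
person approaches 1.6000·(0.3000+0.6833) = 1.5733 m
C+Z_d+Z_r = 0.1200+0.0600+0.0050 = 0.1850 m
sum ≈ 0.6150+0.7004+1.5733+0.1850 ≈ 3.0737 m = S ✓

v_R_max = 41/20 m/s = 2.0500 m/s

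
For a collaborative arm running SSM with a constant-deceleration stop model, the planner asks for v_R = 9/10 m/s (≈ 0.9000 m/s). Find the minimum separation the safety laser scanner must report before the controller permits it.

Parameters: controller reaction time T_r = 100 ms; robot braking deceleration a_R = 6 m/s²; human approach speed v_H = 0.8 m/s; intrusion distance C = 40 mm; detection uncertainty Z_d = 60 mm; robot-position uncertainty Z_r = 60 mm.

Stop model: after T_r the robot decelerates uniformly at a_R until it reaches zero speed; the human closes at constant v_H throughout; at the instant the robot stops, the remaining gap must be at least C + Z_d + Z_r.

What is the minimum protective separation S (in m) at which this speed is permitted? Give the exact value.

braking lasts T_s = (9/10)/6 = 0.1500 s
robot in T_r: 0.9000·0.1000 = 0.0900 m
robot covers 0.9000·0.1500 − ½·6.0000·0.1500² = 0.0675 m while stopping
person approaches 0.8000·(0.1000+0.1500) = 0.2000 m
residual clearance needed = 0.0400+0.0600+0.0600 = 0.1600 m
S_min ≈ 0.0900+0.0675+0.2000+0.1600  ⇒  S_min = 207/400 m

S_min = 207/400 m = 0.5175 m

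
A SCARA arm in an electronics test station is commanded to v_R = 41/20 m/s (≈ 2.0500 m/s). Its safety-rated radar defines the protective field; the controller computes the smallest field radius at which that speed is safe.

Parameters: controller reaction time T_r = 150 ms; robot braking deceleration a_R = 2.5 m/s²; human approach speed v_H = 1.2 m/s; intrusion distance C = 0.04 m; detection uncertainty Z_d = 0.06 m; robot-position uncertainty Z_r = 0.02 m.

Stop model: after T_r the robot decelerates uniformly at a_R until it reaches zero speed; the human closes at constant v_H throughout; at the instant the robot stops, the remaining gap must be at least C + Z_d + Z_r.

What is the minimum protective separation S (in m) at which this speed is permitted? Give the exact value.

S_min = 304/125 m = 2.4320 m

stop time T_s = (41/20)/(5/2) = 0.8200 s
robot covers v_R·T_r = 2.0500·0.1500 = 0.3075 m before braking
braking distance = 2.0500²/(2·2.5000) = 0.8405 m
human closes 1.2000·0.9700 = 1.1640 m
C+Z_d+Z_r = 0.0400+0.0600+0.0200 = 0.1200 m
S_min ≈ 0.3075+0.8405+1.1640+0.1200  ⇒  S_min = 304/125 m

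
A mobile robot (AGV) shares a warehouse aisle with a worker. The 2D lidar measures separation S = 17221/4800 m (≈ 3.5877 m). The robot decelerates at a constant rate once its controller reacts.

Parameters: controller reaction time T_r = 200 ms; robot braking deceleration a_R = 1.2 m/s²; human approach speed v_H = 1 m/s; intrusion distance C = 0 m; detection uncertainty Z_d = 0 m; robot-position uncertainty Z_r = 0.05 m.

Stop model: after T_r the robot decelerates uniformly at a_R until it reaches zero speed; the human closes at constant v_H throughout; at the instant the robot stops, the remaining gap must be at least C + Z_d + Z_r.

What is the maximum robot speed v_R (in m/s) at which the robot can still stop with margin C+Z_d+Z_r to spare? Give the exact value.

quadratic (5/12)·v² + (31/30)·v + (-16021/4800) = 0
  disc = (31/30)² − 4·(5/12)·(-16021/4800) = 10609/1600 ; √disc = 103/40
  v_R = (−(31/30) + 103/40) / (2·(5/12)) = 37/20 m/s
check:
braking lasts T_s = (37/20)/(6/5) = 1.5417 s
robot covers v_R·T_r = 1.8500·0.2000 = 0.3700 m before braking
braking distance = 1.8500²/(2·1.2000) = 1.4260 m
person approaches 1.0000·(0.2000+1.5417) = 1.7417 m
residual clearance needed = 0.0000+0.0000+0.0500 = 0.0500 m
sum ≈ 0.3700+1.4260+1.7417+0.0500 ≈ 3.5877 m = S ✓

v_R_max = 37/20 m/s = 1.8500 m/s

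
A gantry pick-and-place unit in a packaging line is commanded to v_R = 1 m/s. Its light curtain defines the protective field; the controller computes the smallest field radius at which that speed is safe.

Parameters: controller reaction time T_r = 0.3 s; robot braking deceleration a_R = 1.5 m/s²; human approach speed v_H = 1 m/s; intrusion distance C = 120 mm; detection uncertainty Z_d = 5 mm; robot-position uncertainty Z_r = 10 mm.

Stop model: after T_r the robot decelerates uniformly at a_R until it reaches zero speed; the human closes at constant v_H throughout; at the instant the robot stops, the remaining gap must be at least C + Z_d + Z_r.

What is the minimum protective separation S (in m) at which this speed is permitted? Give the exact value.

stop time T_s = 1/(3/2) = 0.6667 s
robot in T_r: 1.0000·0.3000 = 0.3000 m
robot under decel: 1.0000²/(2·1.5000) = 0.3333 m
human closes 1.0000·0.9667 = 0.9667 m
margins: 0.1200+0.0050+0.0100 = 0.1350 m
S_min ≈ 0.3000+0.3333+0.9667+0.1350  ⇒  S_min = 347/200 m

S_min = 347/200 m = 1.7350 m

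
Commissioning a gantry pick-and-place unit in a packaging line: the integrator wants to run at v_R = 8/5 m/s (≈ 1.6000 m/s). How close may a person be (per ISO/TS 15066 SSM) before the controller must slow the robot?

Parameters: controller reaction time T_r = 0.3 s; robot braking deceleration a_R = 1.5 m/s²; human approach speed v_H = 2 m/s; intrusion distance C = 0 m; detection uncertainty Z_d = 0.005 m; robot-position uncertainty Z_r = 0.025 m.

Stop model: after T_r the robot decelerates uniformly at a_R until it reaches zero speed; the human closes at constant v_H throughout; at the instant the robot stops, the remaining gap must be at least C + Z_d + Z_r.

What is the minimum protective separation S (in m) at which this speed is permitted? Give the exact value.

S_min = 1229/300 m = 4.0967 m

T_s = v_R/a_R = (8/5)/(3/2) = 1.0667 s
reaction-phase robot travel = 1.6000·0.3000 = 0.4800 m
robot under decel: 1.6000²/(2·1.5000) = 0.8533 m
human over T_r+T_s: 2.0000·(0.3000+1.0667) = 2.7333 m
residual clearance needed = 0.0000+0.0050+0.0250 = 0.0300 m
S_min ≈ 0.4800+0.8533+2.7333+0.0300  ⇒  S_min = 1229/300 m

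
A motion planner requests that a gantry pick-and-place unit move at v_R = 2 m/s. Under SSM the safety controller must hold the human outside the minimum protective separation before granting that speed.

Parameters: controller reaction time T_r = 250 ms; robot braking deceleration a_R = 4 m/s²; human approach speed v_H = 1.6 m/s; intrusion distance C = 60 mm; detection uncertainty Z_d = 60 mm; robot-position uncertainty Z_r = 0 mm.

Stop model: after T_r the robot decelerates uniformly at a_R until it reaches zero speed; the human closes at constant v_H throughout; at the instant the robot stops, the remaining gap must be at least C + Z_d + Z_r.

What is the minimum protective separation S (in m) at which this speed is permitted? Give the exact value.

S_min = 58/25 m = 2.3200 m

stop time T_s = 2/4 = 0.5000 s
robot covers v_R·T_r = 2.0000·0.2500 = 0.5000 m before braking
braking distance = 2.0000²/(2·4.0000) = 0.5000 m
human closes 1.6000·0.7500 = 1.2000 m
residual clearance needed = 0.0600+0.0600+0.0000 = 0.1200 m
S_min ≈ 0.5000+0.5000+1.2000+0.1200  ⇒  S_min = 58/25 m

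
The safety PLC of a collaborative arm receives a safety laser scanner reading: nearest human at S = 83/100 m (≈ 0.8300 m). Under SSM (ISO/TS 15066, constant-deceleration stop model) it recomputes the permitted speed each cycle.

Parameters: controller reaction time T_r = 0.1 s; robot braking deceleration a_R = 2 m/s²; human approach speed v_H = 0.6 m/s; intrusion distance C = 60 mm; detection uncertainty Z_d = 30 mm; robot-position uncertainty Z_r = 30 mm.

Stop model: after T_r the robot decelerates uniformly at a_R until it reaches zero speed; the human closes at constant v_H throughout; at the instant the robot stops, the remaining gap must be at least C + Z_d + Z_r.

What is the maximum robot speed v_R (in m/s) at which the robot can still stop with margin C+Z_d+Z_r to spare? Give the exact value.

collect terms ⇒ (1/4)·v_R² + (2/5)·v_R + (-13/20) = 0
  disc = (2/5)² − 4·(1/4)·(-13/20) = 81/100 ; √disc = 9/10
  v_R = (−(2/5) + 9/10) / (2·(1/4)) = 1 m/s
check:
stop time T_s = 1/2 = 0.5000 s
robot in T_r: 1.0000·0.1000 = 0.1000 m
robot under decel: 1.0000²/(2·2.0000) = 0.2500 m
human closes 0.6000·0.6000 = 0.3600 m
C+Z_d+Z_r = 0.0600+0.0300+0.0300 = 0.1200 m
sum ≈ 0.1000+0.2500+0.3600+0.1200 ≈ 0.8300 m = S ✓

v_R_max = 1 m/s = 1.0000 m/s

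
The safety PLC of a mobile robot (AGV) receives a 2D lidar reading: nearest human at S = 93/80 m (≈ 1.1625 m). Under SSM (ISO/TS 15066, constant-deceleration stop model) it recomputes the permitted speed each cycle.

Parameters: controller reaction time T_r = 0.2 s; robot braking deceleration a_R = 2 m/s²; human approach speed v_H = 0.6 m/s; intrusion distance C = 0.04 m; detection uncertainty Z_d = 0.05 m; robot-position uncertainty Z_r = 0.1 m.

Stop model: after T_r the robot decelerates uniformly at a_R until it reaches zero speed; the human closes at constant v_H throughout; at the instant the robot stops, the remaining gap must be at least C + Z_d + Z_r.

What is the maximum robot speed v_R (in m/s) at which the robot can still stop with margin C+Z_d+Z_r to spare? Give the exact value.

v_R_max = 11/10 m/s = 1.1000 m/s

collect terms ⇒ (1/4)·v_R² + (1/2)·v_R + (-341/400) = 0
  disc = (1/2)² − 4·(1/4)·(-341/400) = 441/400 ; √disc = 21/20
  v_R = (−(1/2) + 21/20) / (2·(1/4)) = 11/10 m/s
check:
stop time T_s = (11/10)/2 = 0.5500 s
reaction-phase robot travel = 1.1000·0.2000 = 0.2200 m
braking distance = 1.1000²/(2·2.0000) = 0.3025 m
person approaches 0.6000·(0.2000+0.5500) = 0.4500 m
margins: 0.0400+0.0500+0.1000 = 0.1900 m
sum ≈ 0.2200+0.3025+0.4500+0.1900 ≈ 1.1625 m = S ✓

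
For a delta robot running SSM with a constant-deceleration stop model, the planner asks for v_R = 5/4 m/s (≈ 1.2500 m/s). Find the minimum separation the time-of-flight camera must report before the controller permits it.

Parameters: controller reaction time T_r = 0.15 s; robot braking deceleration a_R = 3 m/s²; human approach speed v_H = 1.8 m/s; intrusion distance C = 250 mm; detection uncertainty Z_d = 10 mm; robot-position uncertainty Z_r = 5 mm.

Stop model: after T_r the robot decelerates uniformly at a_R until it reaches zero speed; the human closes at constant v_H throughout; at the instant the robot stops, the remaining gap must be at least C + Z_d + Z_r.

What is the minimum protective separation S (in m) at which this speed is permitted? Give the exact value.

S_min = 4159/2400 m = 1.7329 m

stop time T_s = (5/4)/3 = 0.4167 s
robot in T_r: 1.2500·0.1500 = 0.1875 m
braking distance = 1.2500²/(2·3.0000) = 0.2604 m
human over T_r+T_s: 1.8000·(0.1500+0.4167) = 1.0200 m
residual clearance needed = 0.2500+0.0100+0.0050 = 0.2650 m
S_min ≈ 0.1875+0.2604+1.0200+0.2650  ⇒  S_min = 4159/2400 m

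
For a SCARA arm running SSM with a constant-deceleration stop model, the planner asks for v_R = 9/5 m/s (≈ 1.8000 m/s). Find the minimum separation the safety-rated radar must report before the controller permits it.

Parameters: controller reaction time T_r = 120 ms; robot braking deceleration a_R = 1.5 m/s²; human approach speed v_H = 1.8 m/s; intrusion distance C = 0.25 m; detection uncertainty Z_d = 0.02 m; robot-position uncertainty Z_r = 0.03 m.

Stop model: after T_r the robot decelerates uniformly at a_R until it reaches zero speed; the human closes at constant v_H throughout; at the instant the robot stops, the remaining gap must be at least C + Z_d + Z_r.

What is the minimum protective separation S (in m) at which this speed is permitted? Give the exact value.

braking lasts T_s = (9/5)/(3/2) = 1.2000 s
reaction-phase robot travel = 1.8000·0.1200 = 0.2160 m
braking distance = 1.8000²/(2·1.5000) = 1.0800 m
person approaches 1.8000·(0.1200+1.2000) = 2.3760 m
residual clearance needed = 0.2500+0.0200+0.0300 = 0.3000 m
S_min ≈ 0.2160+1.0800+2.3760+0.3000  ⇒  S_min = 993/250 m

S_min = 993/250 m = 3.9720 m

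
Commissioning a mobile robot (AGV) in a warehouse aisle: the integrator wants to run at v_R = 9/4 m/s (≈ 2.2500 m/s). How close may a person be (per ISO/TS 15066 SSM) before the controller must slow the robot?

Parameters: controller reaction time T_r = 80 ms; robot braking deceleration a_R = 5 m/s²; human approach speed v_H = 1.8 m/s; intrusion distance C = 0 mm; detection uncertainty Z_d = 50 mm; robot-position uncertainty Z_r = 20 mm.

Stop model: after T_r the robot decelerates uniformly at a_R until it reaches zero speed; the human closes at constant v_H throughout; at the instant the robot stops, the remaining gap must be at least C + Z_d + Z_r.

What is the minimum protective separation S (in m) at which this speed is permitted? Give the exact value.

T_s = v_R/a_R = (9/4)/5 = 0.4500 s
reaction-phase robot travel = 2.2500·0.0800 = 0.1800 m
braking distance = 2.2500²/(2·5.0000) = 0.5062 m
human closes 1.8000·0.5300 = 0.9540 m
residual clearance needed = 0.0000+0.0500+0.0200 = 0.0700 m
S_min ≈ 0.1800+0.5062+0.9540+0.0700  ⇒  S_min = 6841/4000 m

S_min = 6841/4000 m = 1.7103 m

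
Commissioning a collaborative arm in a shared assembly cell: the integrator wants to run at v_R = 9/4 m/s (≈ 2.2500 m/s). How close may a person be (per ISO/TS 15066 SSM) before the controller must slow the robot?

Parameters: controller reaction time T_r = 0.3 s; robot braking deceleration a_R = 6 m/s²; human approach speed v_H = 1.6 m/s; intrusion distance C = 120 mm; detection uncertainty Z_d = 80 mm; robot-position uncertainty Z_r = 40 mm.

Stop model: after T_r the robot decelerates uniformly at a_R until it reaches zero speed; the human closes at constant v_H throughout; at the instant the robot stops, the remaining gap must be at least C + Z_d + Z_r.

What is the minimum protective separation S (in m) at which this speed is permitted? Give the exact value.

braking lasts T_s = (9/4)/6 = 0.3750 s
robot in T_r: 2.2500·0.3000 = 0.6750 m
robot covers 2.2500·0.3750 − ½·6.0000·0.3750² = 0.4219 m while stopping
human closes 1.6000·0.6750 = 1.0800 m
margins: 0.1200+0.0800+0.0400 = 0.2400 m
S_min ≈ 0.6750+0.4219+1.0800+0.2400  ⇒  S_min = 3867/1600 m

S_min = 3867/1600 m = 2.4169 m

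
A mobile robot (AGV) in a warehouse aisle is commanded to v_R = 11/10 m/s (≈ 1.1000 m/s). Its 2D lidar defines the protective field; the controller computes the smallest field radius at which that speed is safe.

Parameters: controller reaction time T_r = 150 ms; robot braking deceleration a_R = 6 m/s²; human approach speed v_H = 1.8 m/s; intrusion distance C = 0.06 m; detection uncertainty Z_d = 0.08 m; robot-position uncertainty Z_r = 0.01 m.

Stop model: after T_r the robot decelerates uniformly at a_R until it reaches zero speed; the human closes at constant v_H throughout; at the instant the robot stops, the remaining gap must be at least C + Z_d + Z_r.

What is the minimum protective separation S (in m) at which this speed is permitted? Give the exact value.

T_s = v_R/a_R = (11/10)/6 = 0.1833 s
robot in T_r: 1.1000·0.1500 = 0.1650 m
braking distance = 1.1000²/(2·6.0000) = 0.1008 m
person approaches 1.8000·(0.1500+0.1833) = 0.6000 m
C+Z_d+Z_r = 0.0600+0.0800+0.0100 = 0.1500 m
S_min ≈ 0.1650+0.1008+0.6000+0.1500  ⇒  S_min = 1219/1200 m

S_min = 1219/1200 m = 1.0158 m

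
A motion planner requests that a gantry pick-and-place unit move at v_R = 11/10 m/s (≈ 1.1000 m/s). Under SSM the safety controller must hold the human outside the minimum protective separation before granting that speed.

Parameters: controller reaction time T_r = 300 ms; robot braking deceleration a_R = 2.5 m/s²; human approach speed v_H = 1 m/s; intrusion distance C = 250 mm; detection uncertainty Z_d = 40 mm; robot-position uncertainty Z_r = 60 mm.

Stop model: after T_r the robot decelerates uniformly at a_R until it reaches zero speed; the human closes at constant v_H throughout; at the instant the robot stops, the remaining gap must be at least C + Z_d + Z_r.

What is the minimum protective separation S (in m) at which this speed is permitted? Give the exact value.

S_min = 831/500 m = 1.6620 m

braking lasts T_s = (11/10)/(5/2) = 0.4400 s
robot in T_r: 1.1000·0.3000 = 0.3300 m
robot covers 1.1000·0.4400 − ½·2.5000·0.4400² = 0.2420 m while stopping
human over T_r+T_s: 1.0000·(0.3000+0.4400) = 0.7400 m
margins: 0.2500+0.0400+0.0600 = 0.3500 m
S_min ≈ 0.3300+0.2420+0.7400+0.3500  ⇒  S_min = 831/500 m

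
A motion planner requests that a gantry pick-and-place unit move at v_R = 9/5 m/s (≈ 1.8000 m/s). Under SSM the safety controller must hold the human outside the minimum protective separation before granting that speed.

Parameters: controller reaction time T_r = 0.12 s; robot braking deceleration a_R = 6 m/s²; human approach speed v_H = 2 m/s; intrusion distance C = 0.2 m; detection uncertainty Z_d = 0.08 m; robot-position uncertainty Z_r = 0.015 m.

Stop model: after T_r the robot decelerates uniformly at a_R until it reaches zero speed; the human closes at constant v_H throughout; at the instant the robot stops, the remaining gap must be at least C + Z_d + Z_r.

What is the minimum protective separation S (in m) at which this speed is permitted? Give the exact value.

T_s = v_R/a_R = (9/5)/6 = 0.3000 s
reaction-phase robot travel = 1.8000·0.1200 = 0.2160 m
robot covers 1.8000·0.3000 − ½·6.0000·0.3000² = 0.2700 m while stopping
human closes 2.0000·0.4200 = 0.8400 m
C+Z_d+Z_r = 0.2000+0.0800+0.0150 = 0.2950 m
S_min ≈ 0.2160+0.2700+0.8400+0.2950  ⇒  S_min = 1621/1000 m

S_min = 1621/1000 m = 1.6210 m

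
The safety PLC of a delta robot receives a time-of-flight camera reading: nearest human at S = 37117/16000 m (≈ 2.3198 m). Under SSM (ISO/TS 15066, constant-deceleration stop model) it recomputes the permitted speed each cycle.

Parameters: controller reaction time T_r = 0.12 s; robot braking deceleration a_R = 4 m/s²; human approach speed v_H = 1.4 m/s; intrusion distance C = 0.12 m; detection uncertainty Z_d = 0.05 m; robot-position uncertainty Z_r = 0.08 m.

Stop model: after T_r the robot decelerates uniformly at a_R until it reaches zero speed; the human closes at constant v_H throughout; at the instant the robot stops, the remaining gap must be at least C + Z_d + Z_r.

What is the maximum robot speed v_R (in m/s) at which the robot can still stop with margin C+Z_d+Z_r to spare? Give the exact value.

at the boundary: (1/8)·v² + (47/100)·v + (-30429/16000) = 0
  disc = (47/100)² − 4·(1/8)·(-30429/16000) = 187489/160000 ; √disc = 433/400
  v_R = (−(47/100) + 433/400) / (2·(1/8)) = 49/20 m/s
check:
T_s = v_R/a_R = (49/20)/4 = 0.6125 s
robot in T_r: 2.4500·0.1200 = 0.2940 m
braking distance = 2.4500²/(2·4.0000) = 0.7503 m
person approaches 1.4000·(0.1200+0.6125) = 1.0255 m
margins: 0.1200+0.0500+0.0800 = 0.2500 m
sum ≈ 0.2940+0.7503+1.0255+0.2500 ≈ 2.3198 m = S ✓

v_R_max = 49/20 m/s = 2.4500 m/s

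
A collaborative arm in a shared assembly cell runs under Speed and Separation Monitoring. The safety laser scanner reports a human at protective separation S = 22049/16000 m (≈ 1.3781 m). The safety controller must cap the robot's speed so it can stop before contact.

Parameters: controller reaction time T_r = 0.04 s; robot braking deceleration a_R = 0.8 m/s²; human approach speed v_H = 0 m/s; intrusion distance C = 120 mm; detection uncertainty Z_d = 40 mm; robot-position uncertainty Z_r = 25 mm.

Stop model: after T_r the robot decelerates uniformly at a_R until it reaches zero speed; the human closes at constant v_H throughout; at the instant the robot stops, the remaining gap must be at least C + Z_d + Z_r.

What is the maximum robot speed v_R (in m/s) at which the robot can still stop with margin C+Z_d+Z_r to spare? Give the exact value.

v_R_max = 27/20 m/s = 1.3500 m/s

quadratic (5/8)·v² + (1/25)·v + (-19089/16000) = 0
  disc = (1/25)² − 4·(5/8)·(-19089/16000) = 477481/160000 ; √disc = 691/400
  v_R = (−(1/25) + 691/400) / (2·(5/8)) = 27/20 m/s
check:
T_s = v_R/a_R = (27/20)/(4/5) = 1.6875 s
reaction-phase robot travel = 1.3500·0.0400 = 0.0540 m
robot covers 1.3500·1.6875 − ½·0.8000·1.6875² = 1.1391 m while stopping
human closes 0.0000·1.7275 = 0.0000 m
residual clearance needed = 0.1200+0.0400+0.0250 = 0.1850 m
sum ≈ 0.0540+1.1391+0.0000+0.1850 ≈ 1.3781 m = S ✓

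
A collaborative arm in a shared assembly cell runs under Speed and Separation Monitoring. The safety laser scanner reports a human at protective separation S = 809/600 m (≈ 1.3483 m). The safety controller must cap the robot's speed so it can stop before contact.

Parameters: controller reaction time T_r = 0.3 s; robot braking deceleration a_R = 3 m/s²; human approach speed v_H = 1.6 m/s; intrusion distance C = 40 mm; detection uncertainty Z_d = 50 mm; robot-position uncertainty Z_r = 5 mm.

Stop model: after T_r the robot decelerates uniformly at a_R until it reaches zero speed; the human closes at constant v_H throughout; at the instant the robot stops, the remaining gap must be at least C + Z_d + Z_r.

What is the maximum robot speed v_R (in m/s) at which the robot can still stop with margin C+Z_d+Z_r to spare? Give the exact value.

collect terms ⇒ (1/6)·v_R² + (5/6)·v_R + (-58/75) = 0
  disc = (5/6)² − 4·(1/6)·(-58/75) = 121/100 ; √disc = 11/10
  v_R = (−(5/6) + 11/10) / (2·(1/6)) = 4/5 m/s
check:
braking lasts T_s = (4/5)/3 = 0.2667 s
robot covers v_R·T_r = 0.8000·0.3000 = 0.2400 m before braking
robot under decel: 0.8000²/(2·3.0000) = 0.1067 m
person approaches 1.6000·(0.3000+0.2667) = 0.9067 m
margins: 0.0400+0.0500+0.0050 = 0.0950 m
sum ≈ 0.2400+0.1067+0.9067+0.0950 ≈ 1.3483 m = S ✓

v_R_max = 4/5 m/s = 0.8000 m/s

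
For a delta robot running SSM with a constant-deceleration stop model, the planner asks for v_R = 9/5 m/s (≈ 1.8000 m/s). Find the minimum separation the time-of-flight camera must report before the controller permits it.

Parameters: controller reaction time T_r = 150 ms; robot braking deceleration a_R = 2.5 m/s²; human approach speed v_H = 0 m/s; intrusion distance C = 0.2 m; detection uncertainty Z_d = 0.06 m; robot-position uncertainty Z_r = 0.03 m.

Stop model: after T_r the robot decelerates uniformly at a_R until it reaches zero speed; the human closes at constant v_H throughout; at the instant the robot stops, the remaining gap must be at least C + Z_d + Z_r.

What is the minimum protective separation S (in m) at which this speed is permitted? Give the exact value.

stop time T_s = (9/5)/(5/2) = 0.7200 s
robot covers v_R·T_r = 1.8000·0.1500 = 0.2700 m before braking
braking distance = 1.8000²/(2·2.5000) = 0.6480 m
person approaches 0.0000·(0.1500+0.7200) = 0.0000 m
margins: 0.2000+0.0600+0.0300 = 0.2900 m
S_min ≈ 0.2700+0.6480+0.0000+0.2900  ⇒  S_min = 151/125 m

S_min = 151/125 m = 1.2080 m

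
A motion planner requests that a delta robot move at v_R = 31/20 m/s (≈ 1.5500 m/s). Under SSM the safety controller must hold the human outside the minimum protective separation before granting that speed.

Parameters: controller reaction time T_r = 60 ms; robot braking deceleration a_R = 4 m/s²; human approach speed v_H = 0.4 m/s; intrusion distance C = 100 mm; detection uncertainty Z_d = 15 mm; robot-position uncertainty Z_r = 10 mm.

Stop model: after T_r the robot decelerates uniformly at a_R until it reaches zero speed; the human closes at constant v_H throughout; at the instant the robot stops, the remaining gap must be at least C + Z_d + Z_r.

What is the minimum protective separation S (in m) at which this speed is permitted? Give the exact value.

S_min = 11157/16000 m = 0.6973 m

braking lasts T_s = (31/20)/4 = 0.3875 s
robot in T_r: 1.5500·0.0600 = 0.0930 m
robot under decel: 1.5500²/(2·4.0000) = 0.3003 m
human over T_r+T_s: 0.4000·(0.0600+0.3875) = 0.1790 m
residual clearance needed = 0.1000+0.0150+0.0100 = 0.1250 m
S_min ≈ 0.0930+0.3003+0.1790+0.1250  ⇒  S_min = 11157/16000 m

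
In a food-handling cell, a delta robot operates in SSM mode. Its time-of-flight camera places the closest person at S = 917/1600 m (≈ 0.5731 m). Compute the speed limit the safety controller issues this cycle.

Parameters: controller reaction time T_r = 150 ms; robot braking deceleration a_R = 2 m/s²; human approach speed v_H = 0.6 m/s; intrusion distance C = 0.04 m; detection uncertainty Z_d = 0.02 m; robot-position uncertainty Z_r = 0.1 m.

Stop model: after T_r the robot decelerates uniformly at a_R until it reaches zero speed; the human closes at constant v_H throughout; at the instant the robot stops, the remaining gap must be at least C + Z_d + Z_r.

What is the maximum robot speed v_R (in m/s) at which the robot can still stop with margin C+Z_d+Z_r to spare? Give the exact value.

v_R_max = 11/20 m/s = 0.5500 m/s

collect terms ⇒ (1/4)·v_R² + (9/20)·v_R + (-517/1600) = 0
  disc = (9/20)² − 4·(1/4)·(-517/1600) = 841/1600 ; √disc = 29/40
  v_R = (−(9/20) + 29/40) / (2·(1/4)) = 11/20 m/s
check:
stop time T_s = (11/20)/2 = 0.2750 s
robot covers v_R·T_r = 0.5500·0.1500 = 0.0825 m before braking
robot covers 0.5500·0.2750 − ½·2.0000·0.2750² = 0.0756 m while stopping
person approaches 0.6000·(0.1500+0.2750) = 0.2550 m
residual clearance needed = 0.0400+0.0200+0.1000 = 0.1600 m
sum ≈ 0.0825+0.0756+0.2550+0.1600 ≈ 0.5731 m = S ✓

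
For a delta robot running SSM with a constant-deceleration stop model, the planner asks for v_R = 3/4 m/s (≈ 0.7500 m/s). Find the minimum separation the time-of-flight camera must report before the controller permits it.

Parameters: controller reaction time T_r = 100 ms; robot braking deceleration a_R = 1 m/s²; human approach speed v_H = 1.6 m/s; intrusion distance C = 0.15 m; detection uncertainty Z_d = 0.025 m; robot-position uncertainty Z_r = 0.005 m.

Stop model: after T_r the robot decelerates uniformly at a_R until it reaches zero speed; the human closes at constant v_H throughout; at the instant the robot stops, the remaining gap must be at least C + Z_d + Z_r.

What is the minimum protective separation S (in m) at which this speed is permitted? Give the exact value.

braking lasts T_s = (3/4)/1 = 0.7500 s
robot in T_r: 0.7500·0.1000 = 0.0750 m
robot covers 0.7500·0.7500 − ½·1.0000·0.7500² = 0.2812 m while stopping
human over T_r+T_s: 1.6000·(0.1000+0.7500) = 1.3600 m
residual clearance needed = 0.1500+0.0250+0.0050 = 0.1800 m
S_min ≈ 0.0750+0.2812+1.3600+0.1800  ⇒  S_min = 1517/800 m

S_min = 1517/800 m = 1.8962 m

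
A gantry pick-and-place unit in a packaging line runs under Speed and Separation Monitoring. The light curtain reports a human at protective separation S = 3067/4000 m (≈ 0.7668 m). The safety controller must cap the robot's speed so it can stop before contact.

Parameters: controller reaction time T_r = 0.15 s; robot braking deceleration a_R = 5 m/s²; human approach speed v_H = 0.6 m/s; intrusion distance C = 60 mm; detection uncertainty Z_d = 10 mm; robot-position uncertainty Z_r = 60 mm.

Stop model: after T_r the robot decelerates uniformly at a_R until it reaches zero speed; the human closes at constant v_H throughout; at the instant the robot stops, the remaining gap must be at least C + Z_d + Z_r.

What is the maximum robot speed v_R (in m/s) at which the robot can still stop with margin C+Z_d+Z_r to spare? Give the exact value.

quadratic (1/10)·v² + (27/100)·v + (-2187/4000) = 0
  disc = (27/100)² − 4·(1/10)·(-2187/4000) = 729/2500 ; √disc = 27/50
  v_R = (−(27/100) + 27/50) / (2·(1/10)) = 27/20 m/s
check:
T_s = v_R/a_R = (27/20)/5 = 0.2700 s
reaction-phase robot travel = 1.3500·0.1500 = 0.2025 m
robot under decel: 1.3500²/(2·5.0000) = 0.1822 m
human over T_r+T_s: 0.6000·(0.1500+0.2700) = 0.2520 m
margins: 0.0600+0.0100+0.0600 = 0.1300 m
sum ≈ 0.2025+0.1822+0.2520+0.1300 ≈ 0.7668 m = S ✓

v_R_max = 27/20 m/s = 1.3500 m/s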